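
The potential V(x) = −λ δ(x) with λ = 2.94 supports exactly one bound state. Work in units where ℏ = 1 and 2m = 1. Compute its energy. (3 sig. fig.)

The bound state is ψ(x) = √κ e^{−κ|x|}. The derivative jump ψ'(0⁺) − ψ'(0⁻) = −(2mλ/ℏ²)ψ(0) fixes κ = mλ/ℏ² = 1.470.
Then E = −ℏ²κ²/(2m) = −mλ²/(2ℏ²) = -2.161.

E = -2.16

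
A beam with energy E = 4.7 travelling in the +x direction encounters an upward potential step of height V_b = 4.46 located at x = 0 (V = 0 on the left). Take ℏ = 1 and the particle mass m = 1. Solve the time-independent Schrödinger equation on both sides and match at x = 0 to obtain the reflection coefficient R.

The wavenumbers are k₁ = √(2mE)/ℏ = 3.066 on the left and k₂ = √(2m(E − V_b))/ℏ = 0.6928 on the right.
Matching ψ and ψ′ at x = 0 gives r = (k₁ − k₂)/(k₁ + k₂), so R = r² = 0.3986 and T = 1 − R = 0.6014.

R = 0.399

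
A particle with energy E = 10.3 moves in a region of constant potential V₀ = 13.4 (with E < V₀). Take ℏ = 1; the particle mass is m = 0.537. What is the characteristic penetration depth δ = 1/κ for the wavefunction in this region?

Since E < V₀ the TISE in this region is ψ'' = κ²ψ with κ = √(2m(V₀ − E))/ℏ.
κ = √(2 × 0.537 × 3.1) = 1.825. The penetration depth is δ = 1/κ = 0.548.

δ = 0.548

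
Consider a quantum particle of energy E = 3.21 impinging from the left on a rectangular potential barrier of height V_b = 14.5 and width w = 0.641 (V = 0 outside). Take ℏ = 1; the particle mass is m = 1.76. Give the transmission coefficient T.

E < V_b: inside the barrier ψ ∝ e^{±κx} with κ = √(2m(V_b − E))/ℏ = 6.304.
κw = 4.041, sinh(κw) = 28.43.
The exact tunnelling result is T⁻¹ = 1 + V_b² sinh²(κw) / [4E(V_b − E)] = 1173, so T = 0.000852.

T = 0.000852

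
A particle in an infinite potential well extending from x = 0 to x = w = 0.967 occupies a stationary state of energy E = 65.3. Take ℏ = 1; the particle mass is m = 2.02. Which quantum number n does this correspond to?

For an infinite well E_n = n²π²ℏ²/(2mw²), so n = (w/πℏ)√(2mE).
n = (0.967/π) × √(2 × 2.02 × 65.3) = 4.999 → n = 5.

n = 5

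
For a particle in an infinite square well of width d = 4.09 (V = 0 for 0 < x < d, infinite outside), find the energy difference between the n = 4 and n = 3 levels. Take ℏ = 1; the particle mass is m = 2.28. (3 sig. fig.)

E_n = n²π²ℏ²/(2md²), so ΔE = (4² − 3²) π²ℏ²/(2md²).
ΔE = 7 × π² / (2 × 2.28 × 4.09²) = 0.9057.

ΔE = 0.906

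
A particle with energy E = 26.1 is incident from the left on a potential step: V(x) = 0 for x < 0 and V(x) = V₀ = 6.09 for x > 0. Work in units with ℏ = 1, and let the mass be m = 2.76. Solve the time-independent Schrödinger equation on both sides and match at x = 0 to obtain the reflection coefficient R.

R = 0.00440

On each side the TISE gives plane waves with k = √(2m(E − V))/ℏ: k₁ = √(2·2.76·26.1) = 12.00, k₂ = √(2·2.76·20.01) = 10.51.
Matching ψ and ψ′ at x = 0 gives r = (k₁ − k₂)/(k₁ + k₂), so R = r² = 0.004399 and T = 1 − R = 0.9956.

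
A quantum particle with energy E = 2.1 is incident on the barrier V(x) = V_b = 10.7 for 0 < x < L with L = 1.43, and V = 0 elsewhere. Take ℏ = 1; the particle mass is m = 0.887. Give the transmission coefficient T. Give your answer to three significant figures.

T = 0.0000355

E < V_b: inside the barrier ψ ∝ e^{±κx} with κ = √(2m(V_b − E))/ℏ = 3.906.
κL = 5.586, sinh(κL) = 133.3.
The exact tunnelling result is T⁻¹ = 1 + V_b² sinh²(κL) / [4E(V_b − E)] = 28150, so T = 0.0000355.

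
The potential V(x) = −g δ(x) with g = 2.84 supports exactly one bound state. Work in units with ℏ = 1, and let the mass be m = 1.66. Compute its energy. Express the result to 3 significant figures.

E = -6.69

For x ≠ 0 the bound state is ψ ∝ e^{−κ|x|}; integrating the TISE across the delta gives the cusp condition 2κ = 2mg/ℏ², so κ = 4.714.
Then E = −ℏ²κ²/(2m) = −mg²/(2ℏ²) = -6.694.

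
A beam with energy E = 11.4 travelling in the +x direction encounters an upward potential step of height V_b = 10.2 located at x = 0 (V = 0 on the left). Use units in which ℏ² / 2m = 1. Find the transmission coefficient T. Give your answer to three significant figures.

The wavenumbers are k₁ = √(2mE)/ℏ = 3.376 on the left and k₂ = √(2m(E − V_b))/ℏ = 1.095 on the right.
Continuity of ψ and ψ′ at the step yields the reflection amplitude r = (k₁ − k₂)/(k₁ + k₂) = 0.5101; thus R = |r|² = 0.2602, T = 0.7398.

T = 0.740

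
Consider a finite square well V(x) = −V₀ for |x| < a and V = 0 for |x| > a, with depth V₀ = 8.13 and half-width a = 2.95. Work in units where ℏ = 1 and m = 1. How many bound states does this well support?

The dimensionless depth is z₀ = a√(2mV₀)/ℏ = 2.95 × √(16.26) = 11.90.
A new bound state (alternating even/odd) appears each time z₀ passes a multiple of π/2, so N = ⌊2z₀/π⌋ + 1 = ⌊7.573⌋ + 1 = 8.

N = 8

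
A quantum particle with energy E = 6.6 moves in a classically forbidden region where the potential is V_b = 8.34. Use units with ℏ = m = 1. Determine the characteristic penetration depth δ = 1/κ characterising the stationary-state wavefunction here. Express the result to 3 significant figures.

Since E < V_b the TISE in this region is ψ'' = κ²ψ with κ = √(2m(V_b − E))/ℏ.
κ = √(2 × 1 × 1.74) = 1.865. The penetration depth is δ = 1/κ = 0.536.

δ = 0.536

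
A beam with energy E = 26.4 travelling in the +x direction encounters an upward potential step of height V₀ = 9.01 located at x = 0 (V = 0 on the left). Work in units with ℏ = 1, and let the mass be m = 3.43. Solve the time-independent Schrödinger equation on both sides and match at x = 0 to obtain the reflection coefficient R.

The wavenumbers are k₁ = √(2mE)/ℏ = 13.46 on the left and k₂ = √(2m(E − V₀))/ℏ = 10.92 on the right.
Continuity of ψ and ψ′ at the step yields the reflection amplitude r = (k₁ − k₂)/(k₁ + k₂) = 0.1040; thus R = |r|² = 0.01081, T = 0.9892.

R = 0.0108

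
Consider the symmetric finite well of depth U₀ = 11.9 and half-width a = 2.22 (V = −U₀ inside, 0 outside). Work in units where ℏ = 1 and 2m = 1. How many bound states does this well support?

N = 5

Define the well-strength parameter z₀ = (a/ℏ)√(2mU₀) = 2.22 × √(2·0.5·11.9) = 7.658.
The even/odd transcendental equations gain one root per π/2 in z₀, giving N = 1 + ⌊2z₀/π⌋ = 1 + ⌊4.875⌋ = 5.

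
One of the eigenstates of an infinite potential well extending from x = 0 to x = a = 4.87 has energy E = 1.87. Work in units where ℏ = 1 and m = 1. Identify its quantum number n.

n = 3

From E_n = n²π²ℏ²/(2ma²) invert to n = √(2ma²E)/(πℏ).
n = (4.87/π) × √(2 × 1 × 1.87) = 2.998 → n = 3.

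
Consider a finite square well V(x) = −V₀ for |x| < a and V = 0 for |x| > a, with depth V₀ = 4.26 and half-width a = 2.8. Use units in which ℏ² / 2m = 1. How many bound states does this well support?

The dimensionless depth is z₀ = a√(2mV₀)/ℏ = 2.8 × √(4.260) = 5.779.
A new bound state (alternating even/odd) appears each time z₀ passes a multiple of π/2, so N = ⌊2z₀/π⌋ + 1 = ⌊3.679⌋ + 1 = 4.

N = 4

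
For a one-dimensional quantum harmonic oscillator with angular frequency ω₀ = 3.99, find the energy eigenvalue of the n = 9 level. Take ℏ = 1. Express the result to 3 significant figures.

E = 37.9

Using E_n = (n + ½)ℏω₀: E_9 = 9.5 × 3.99 = 37.91.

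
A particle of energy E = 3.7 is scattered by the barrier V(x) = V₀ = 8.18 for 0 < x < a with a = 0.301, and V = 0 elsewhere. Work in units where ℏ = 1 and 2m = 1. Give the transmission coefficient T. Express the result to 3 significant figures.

T = 0.681

E < V₀: inside the barrier ψ ∝ e^{±κx} with κ = √(2m(V₀ − E))/ℏ = 2.117.
κa = 0.6371, sinh(κa) = 0.6811.
Matching ψ, ψ′ at both faces gives T = [1 + V₀² sinh²(κa) / (4E(V₀ − E))]⁻¹ = 1/1.468 = 0.681.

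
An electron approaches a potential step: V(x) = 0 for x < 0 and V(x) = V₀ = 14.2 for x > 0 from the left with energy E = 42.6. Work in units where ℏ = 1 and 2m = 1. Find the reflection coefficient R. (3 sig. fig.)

On each side the TISE gives plane waves with k = √(2m(E − V))/ℏ: k₁ = √(2·½·42.6) = 6.527, k₂ = √(2·½·28.4) = 5.329.
Continuity of ψ and ψ′ at the step yields the reflection amplitude r = (k₁ − k₂)/(k₁ + k₂) = 0.1010; thus R = |r|² = 0.01021, T = 0.9898.

R = 0.0102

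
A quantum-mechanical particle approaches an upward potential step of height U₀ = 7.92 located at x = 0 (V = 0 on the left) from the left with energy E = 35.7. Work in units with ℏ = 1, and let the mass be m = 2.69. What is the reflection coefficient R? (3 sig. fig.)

The wavenumbers are k₁ = √(2mE)/ℏ = 13.86 on the left and k₂ = √(2m(E − U₀))/ℏ = 12.23 on the right.
Continuity of ψ and ψ′ at the step yields the reflection amplitude r = (k₁ − k₂)/(k₁ + k₂) = 0.06263; thus R = |r|² = 0.003922, T = 0.9961.

R = 0.00392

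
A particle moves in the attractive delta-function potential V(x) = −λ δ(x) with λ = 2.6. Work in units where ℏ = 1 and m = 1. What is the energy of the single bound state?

E = -3.38

The bound state is ψ(x) = √κ e^{−κ|x|}. The derivative jump ψ'(0⁺) − ψ'(0⁻) = −(2mλ/ℏ²)ψ(0) fixes κ = mλ/ℏ² = 2.600.
Then E = −ℏ²κ²/(2m) = −mλ²/(2ℏ²) = -3.380.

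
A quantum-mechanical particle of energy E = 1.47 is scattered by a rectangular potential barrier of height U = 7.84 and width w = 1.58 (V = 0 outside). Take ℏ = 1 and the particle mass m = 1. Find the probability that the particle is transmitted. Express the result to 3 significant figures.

T = 0.0000308

Since E < U the interior solution is evanescent with decay constant κ = √(2m(U − E))/ℏ = 3.569.
κw = 5.640, sinh(κw) = 140.7.
The exact tunnelling result is T⁻¹ = 1 + U² sinh²(κw) / [4E(U − E)] = 32470, so T = 0.0000308.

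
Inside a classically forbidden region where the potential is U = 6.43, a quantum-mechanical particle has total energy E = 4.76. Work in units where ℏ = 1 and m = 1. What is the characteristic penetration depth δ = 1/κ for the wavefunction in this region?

Since E < U the TISE in this region is ψ'' = κ²ψ with κ = √(2m(U − E))/ℏ.
κ = √(2 × 1 × 1.67) = 1.828. The penetration depth is δ = 1/κ = 0.547.

δ = 0.547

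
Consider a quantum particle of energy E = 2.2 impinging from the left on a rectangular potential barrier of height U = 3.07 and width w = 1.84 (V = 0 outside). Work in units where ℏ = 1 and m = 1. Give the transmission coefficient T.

T = 0.0251

E < U: inside the barrier ψ ∝ e^{±κx} with κ = √(2m(U − E))/ℏ = 1.319.
κw = 2.427, sinh(κw) = 5.619.
The exact tunnelling result is T⁻¹ = 1 + U² sinh²(κw) / [4E(U − E)] = 39.87, so T = 0.0251.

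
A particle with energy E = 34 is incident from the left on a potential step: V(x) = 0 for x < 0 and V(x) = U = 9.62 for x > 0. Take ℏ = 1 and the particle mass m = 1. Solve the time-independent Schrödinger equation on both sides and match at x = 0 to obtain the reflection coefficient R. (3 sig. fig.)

R = 0.00688

The wavenumbers are k₁ = √(2mE)/ℏ = 8.246 on the left and k₂ = √(2m(E − U))/ℏ = 6.983 on the right.
Matching ψ and ψ′ at x = 0 gives r = (k₁ − k₂)/(k₁ + k₂), so R = r² = 0.006882 and T = 1 − R = 0.9931.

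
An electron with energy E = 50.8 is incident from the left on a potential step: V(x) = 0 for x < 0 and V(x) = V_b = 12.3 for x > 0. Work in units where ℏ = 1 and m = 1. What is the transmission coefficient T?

T = 0.995

On each side the TISE gives plane waves with k = √(2m(E − V))/ℏ: k₁ = √(2·1·50.8) = 10.08, k₂ = √(2·1·38.5) = 8.775.
Matching ψ and ψ′ at x = 0 gives r = (k₁ − k₂)/(k₁ + k₂), so R = r² = 0.004788 and T = 1 − R = 0.9952.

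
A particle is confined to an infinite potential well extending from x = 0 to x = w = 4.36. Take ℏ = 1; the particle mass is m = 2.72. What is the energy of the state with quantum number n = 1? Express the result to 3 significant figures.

The infinite-well eigenfunctions ψ_n = √(2/w) sin(nπx/w) vanish at both walls, giving E_n = n²π²ℏ²/(2mw²).
E_1 = 1² × π² / (2 × 2.72 × 4.36²) = 0.09544.

E = 0.0954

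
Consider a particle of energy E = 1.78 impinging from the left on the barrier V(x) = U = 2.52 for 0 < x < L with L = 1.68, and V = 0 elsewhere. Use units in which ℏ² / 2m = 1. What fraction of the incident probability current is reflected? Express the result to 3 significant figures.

R = 0.829

E < U: inside the barrier ψ ∝ e^{±κx} with κ = √(2m(U − E))/ℏ = 0.8602.
κL = 1.445, sinh(κL) = 2.003.
The exact tunnelling result is T⁻¹ = 1 + U² sinh²(κL) / [4E(U − E)] = 5.838, so T = 0.171.
R = 1 − T = 0.829.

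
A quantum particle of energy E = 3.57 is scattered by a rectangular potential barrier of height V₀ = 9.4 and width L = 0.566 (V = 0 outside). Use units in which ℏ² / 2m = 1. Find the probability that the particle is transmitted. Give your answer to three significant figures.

E < V₀: inside the barrier ψ ∝ e^{±κx} with κ = √(2m(V₀ − E))/ℏ = 2.415.
κL = 1.367, sinh(κL) = 1.834.
Matching ψ, ψ′ at both faces gives T = [1 + V₀² sinh²(κL) / (4E(V₀ − E))]⁻¹ = 1/4.568 = 0.219.

T = 0.219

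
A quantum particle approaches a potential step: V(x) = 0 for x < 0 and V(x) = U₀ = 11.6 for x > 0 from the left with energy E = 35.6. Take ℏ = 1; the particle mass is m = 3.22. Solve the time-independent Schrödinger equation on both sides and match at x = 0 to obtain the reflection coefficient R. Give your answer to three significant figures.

R = 0.00965

The wavenumbers are k₁ = √(2mE)/ℏ = 15.14 on the left and k₂ = √(2m(E − U₀))/ℏ = 12.43 on the right.
Matching ψ and ψ′ at x = 0 gives r = (k₁ − k₂)/(k₁ + k₂), so R = r² = 0.009654 and T = 1 − R = 0.9903.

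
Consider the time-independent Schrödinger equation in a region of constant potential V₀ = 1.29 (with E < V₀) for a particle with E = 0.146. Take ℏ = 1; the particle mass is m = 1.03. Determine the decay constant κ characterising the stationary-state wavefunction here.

Since E < V₀ the TISE in this region is ψ'' = κ²ψ with κ = √(2m(V₀ − E))/ℏ.
κ = √(2 × 1.03 × 1.144) = 1.535.

κ = 1.54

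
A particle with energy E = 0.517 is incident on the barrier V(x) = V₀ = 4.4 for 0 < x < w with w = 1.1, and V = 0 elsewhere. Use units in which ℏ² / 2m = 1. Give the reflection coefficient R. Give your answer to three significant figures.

R = 0.978

E < V₀: inside the barrier ψ ∝ e^{±κx} with κ = √(2m(V₀ − E))/ℏ = 1.971.
κw = 2.168, sinh(κw) = 4.311.
Matching ψ, ψ′ at both faces gives T = [1 + V₀² sinh²(κw) / (4E(V₀ − E))]⁻¹ = 1/45.81 = 0.0218.
R = 1 − T = 0.978.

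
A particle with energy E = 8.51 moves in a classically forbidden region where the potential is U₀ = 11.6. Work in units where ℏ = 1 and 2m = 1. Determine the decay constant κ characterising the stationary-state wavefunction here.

κ = 1.76

Since E < U₀ the TISE in this region is ψ'' = κ²ψ with κ = √(2m(U₀ − E))/ℏ.
κ = √(2 × 0.5 × 3.09) = 1.758.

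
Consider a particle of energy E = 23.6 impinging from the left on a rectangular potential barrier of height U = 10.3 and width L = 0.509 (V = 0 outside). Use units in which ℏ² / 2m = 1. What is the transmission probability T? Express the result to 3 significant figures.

T = 0.928

E > U: inside the barrier k₂ = √(2m(E − U))/ℏ = 3.647, k₂L = 1.856.
Matching at both interfaces gives T⁻¹ = 1 + U² sin²(k₂L) / [4E(E − U)] = 1.078, hence T = 0.928.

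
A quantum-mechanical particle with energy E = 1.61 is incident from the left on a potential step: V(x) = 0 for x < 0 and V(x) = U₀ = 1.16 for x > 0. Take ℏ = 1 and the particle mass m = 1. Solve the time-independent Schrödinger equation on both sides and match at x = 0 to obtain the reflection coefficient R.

R = 0.0951

The wavenumbers are k₁ = √(2mE)/ℏ = 1.794 on the left and k₂ = √(2m(E − U₀))/ℏ = 0.9487 on the right.
Matching ψ and ψ′ at x = 0 gives r = (k₁ − k₂)/(k₁ + k₂), so R = r² = 0.09506 and T = 1 − R = 0.9049.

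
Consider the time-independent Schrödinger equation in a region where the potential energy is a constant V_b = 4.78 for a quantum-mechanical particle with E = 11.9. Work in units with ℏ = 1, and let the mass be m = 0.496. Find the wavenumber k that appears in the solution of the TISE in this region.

With E > V_b the solution is oscillatory, ψ ∝ e^{±ikx} with k = √(2m(E − V_b))/ℏ.
k = √(2 × 0.496 × 7.12) = 2.658.

k = 2.66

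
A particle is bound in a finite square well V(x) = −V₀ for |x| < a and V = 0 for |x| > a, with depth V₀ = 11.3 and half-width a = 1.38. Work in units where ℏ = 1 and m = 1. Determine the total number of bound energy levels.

The dimensionless depth is z₀ = a√(2mV₀)/ℏ = 1.38 × √(22.60) = 6.560.
A new bound state (alternating even/odd) appears each time z₀ passes a multiple of π/2, so N = ⌊2z₀/π⌋ + 1 = ⌊4.177⌋ + 1 = 5.

N = 5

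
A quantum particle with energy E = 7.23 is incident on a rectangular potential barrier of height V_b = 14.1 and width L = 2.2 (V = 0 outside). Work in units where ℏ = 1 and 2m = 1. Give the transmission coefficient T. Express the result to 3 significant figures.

Since E < V_b the interior solution is evanescent with decay constant κ = √(2m(V_b − E))/ℏ = 2.621.
κL = 5.766, sinh(κL) = 159.7.
Matching ψ, ψ′ at both faces gives T = [1 + V_b² sinh²(κL) / (4E(V_b − E))]⁻¹ = 1/25520 = 0.0000392.

T = 0.0000392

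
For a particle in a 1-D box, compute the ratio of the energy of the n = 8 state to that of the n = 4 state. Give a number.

Since E_n ∝ n², the ratio is (8/4)² = 4.

4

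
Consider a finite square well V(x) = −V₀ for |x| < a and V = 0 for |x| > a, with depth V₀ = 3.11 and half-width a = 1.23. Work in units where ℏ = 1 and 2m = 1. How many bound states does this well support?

N = 2

Define the well-strength parameter z₀ = (a/ℏ)√(2mV₀) = 1.23 × √(2·0.5·3.11) = 2.169.
The even/odd transcendental equations gain one root per π/2 in z₀, giving N = 1 + ⌊2z₀/π⌋ = 1 + ⌊1.381⌋ = 2.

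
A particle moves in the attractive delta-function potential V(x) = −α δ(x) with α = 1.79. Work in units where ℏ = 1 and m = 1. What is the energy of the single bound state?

E = -1.60

For x ≠ 0 the bound state is ψ ∝ e^{−κ|x|}; integrating the TISE across the delta gives the cusp condition 2κ = 2mα/ℏ², so κ = 1.790.
Then E = −ℏ²κ²/(2m) = −mα²/(2ℏ²) = -1.602.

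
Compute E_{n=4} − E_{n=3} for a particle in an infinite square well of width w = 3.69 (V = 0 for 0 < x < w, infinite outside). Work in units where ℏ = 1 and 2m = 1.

ΔE = 5.07

E_n = n²π²ℏ²/(2mw²), so ΔE = (4² − 3²) π²ℏ²/(2mw²).
ΔE = 7 × π² / (2 × 0.5 × 3.69²) = 5.074.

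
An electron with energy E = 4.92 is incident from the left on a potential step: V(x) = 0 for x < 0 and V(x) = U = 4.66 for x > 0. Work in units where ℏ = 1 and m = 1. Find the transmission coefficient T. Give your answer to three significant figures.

On each side the TISE gives plane waves with k = √(2m(E − V))/ℏ: k₁ = √(2·1·4.92) = 3.137, k₂ = √(2·1·0.26) = 0.7211.
Continuity of ψ and ψ′ at the step yields the reflection amplitude r = (k₁ − k₂)/(k₁ + k₂) = 0.6262; thus R = |r|² = 0.3921, T = 0.6079.

T = 0.608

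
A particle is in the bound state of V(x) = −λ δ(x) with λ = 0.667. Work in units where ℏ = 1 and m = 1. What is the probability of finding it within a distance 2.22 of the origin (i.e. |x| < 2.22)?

The normalised bound state is ψ = √κ e^{−κ|x|} with κ = mλ/ℏ² = 0.6670.
P(|x| < d) = ∫_{−d}^{d} κ e^{−2κ|x|} dx = 1 − e^{−2κd} = 1 − e^{−2.961} = 0.9483.

P = 0.948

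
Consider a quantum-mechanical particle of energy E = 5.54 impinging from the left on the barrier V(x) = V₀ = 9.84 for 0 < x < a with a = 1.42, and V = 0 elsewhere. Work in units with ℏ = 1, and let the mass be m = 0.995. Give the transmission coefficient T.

T = 0.000970

E < V₀: inside the barrier ψ ∝ e^{±κx} with κ = √(2m(V₀ − E))/ℏ = 2.925.
κa = 4.154, sinh(κa) = 31.83.
Matching ψ, ψ′ at both faces gives T = [1 + V₀² sinh²(κa) / (4E(V₀ − E))]⁻¹ = 1/1031 = 0.000970.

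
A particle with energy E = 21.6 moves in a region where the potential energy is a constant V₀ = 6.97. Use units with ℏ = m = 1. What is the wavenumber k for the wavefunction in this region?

With E > V₀ the solution is oscillatory, ψ ∝ e^{±ikx} with k = √(2m(E − V₀))/ℏ.
k = √(2 × 1 × 14.63) = 5.409.

k = 5.41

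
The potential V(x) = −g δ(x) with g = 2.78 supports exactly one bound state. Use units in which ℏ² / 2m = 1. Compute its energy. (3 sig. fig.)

E = -1.93

For x ≠ 0 the bound state is ψ ∝ e^{−κ|x|}; integrating the TISE across the delta gives the cusp condition 2κ = 2mg/ℏ², so κ = 1.390.
Then E = −ℏ²κ²/(2m) = −mg²/(2ℏ²) = -1.932.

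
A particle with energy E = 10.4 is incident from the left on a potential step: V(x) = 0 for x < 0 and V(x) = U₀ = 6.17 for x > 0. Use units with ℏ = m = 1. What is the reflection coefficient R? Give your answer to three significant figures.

R = 0.0489

The wavenumbers are k₁ = √(2mE)/ℏ = 4.561 on the left and k₂ = √(2m(E − U₀))/ℏ = 2.909 on the right.
Continuity of ψ and ψ′ at the step yields the reflection amplitude r = (k₁ − k₂)/(k₁ + k₂) = 0.2212; thus R = |r|² = 0.04892, T = 0.9511.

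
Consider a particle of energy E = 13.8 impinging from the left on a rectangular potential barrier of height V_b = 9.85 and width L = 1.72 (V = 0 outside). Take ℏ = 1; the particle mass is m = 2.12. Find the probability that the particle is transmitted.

T = 0.827

Above the barrier the interior wavenumber is k₂ = √(2m(E − V_b))/ℏ = 4.092, giving phase k₂L = 7.039.
Matching at both interfaces gives T⁻¹ = 1 + V_b² sin²(k₂L) / [4E(E − V_b)] = 1.209, hence T = 0.827.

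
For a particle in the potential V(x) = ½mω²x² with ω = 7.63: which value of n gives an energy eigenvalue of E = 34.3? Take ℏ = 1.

Invert E_n = (n + ½)ℏω: n = E/ℏω − ½ = 3.995, so n = 4.

n = 4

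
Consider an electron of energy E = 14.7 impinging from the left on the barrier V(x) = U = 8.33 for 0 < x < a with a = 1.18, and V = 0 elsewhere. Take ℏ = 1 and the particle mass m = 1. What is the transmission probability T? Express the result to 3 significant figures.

T = 0.875

E > U: inside the barrier k₂ = √(2m(E − U))/ℏ = 3.569, k₂a = 4.212.
T = [1 + U² sin²(k₂a) / (4E(E − U))]⁻¹ = 1/1.143 = 0.875.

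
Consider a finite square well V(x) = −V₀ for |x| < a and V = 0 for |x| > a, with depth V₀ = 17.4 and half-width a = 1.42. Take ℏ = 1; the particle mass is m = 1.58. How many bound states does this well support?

Define the well-strength parameter z₀ = (a/ℏ)√(2mV₀) = 1.42 × √(2·1.58·17.4) = 10.53.
The even/odd transcendental equations gain one root per π/2 in z₀, giving N = 1 + ⌊2z₀/π⌋ = 1 + ⌊6.703⌋ = 7.

N = 7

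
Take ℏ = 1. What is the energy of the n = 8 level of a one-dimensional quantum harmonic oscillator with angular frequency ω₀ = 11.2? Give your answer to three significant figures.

Using E_n = (n + ½)ℏω₀: E_8 = 8.5 × 11.2 = 95.20.

E = 95.2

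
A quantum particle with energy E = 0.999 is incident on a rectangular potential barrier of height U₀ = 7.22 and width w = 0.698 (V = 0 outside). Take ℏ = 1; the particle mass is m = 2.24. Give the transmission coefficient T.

E < U₀: inside the barrier ψ ∝ e^{±κx} with κ = √(2m(U₀ − E))/ℏ = 5.279.
κw = 3.685, sinh(κw) = 19.91.
The exact tunnelling result is T⁻¹ = 1 + U₀² sinh²(κw) / [4E(U₀ − E)] = 832.1, so T = 0.00120.

T = 0.00120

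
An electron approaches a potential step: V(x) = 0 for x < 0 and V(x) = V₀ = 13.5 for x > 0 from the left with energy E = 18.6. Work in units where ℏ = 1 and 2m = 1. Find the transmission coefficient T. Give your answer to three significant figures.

The wavenumbers are k₁ = √(2mE)/ℏ = 4.313 on the left and k₂ = √(2m(E − V₀))/ℏ = 2.258 on the right.
Continuity of ψ and ψ′ at the step yields the reflection amplitude r = (k₁ − k₂)/(k₁ + k₂) = 0.3127; thus R = |r|² = 0.09775, T = 0.9022.

T = 0.902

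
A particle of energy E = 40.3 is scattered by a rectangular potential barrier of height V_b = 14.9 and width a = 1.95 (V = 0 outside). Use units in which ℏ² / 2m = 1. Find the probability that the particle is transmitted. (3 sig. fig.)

E > V_b: inside the barrier k₂ = √(2m(E − V_b))/ℏ = 5.040, k₂a = 9.828.
Matching at both interfaces gives T⁻¹ = 1 + V_b² sin²(k₂a) / [4E(E − V_b)] = 1.008, hence T = 0.992.

T = 0.992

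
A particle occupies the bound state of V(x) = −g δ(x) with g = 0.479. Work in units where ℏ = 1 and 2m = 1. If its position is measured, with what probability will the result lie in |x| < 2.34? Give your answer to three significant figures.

P = 0.674

The normalised bound state is ψ = √κ e^{−κ|x|} with κ = mg/ℏ² = 0.2395.
P(|x| < d) = ∫_{−d}^{d} κ e^{−2κ|x|} dx = 1 − e^{−2κd} = 1 − e^{−1.121} = 0.6740.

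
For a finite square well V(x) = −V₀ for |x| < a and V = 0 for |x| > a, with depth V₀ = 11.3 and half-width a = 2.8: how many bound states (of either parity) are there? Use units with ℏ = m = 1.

N = 9

The dimensionless depth is z₀ = a√(2mV₀)/ℏ = 2.8 × √(22.60) = 13.31.
The even/odd transcendental equations gain one root per π/2 in z₀, giving N = 1 + ⌊2z₀/π⌋ = 1 + ⌊8.474⌋ = 9.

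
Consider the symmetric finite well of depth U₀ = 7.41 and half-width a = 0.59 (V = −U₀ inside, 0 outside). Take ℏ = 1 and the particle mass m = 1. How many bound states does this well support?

The dimensionless depth is z₀ = a√(2mU₀)/ℏ = 0.59 × √(14.82) = 2.271.
The even/odd transcendental equations gain one root per π/2 in z₀, giving N = 1 + ⌊2z₀/π⌋ = 1 + ⌊1.446⌋ = 2.

N = 2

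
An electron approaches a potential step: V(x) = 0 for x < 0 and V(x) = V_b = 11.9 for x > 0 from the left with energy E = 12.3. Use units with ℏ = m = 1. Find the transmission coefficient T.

T = 0.518

The wavenumbers are k₁ = √(2mE)/ℏ = 4.960 on the left and k₂ = √(2m(E − V_b))/ℏ = 0.8944 on the right.
Matching ψ and ψ′ at x = 0 gives r = (k₁ − k₂)/(k₁ + k₂), so R = r² = 0.4822 and T = 1 − R = 0.5178.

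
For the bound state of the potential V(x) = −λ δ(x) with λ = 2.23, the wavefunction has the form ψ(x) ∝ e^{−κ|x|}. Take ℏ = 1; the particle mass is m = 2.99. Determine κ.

κ = 6.67

Integrating the TISE across x = 0 gives the cusp condition ψ'(0⁺) − ψ'(0⁻) = −(2mλ/ℏ²)ψ(0).
With ψ ∝ e^{−κ|x|} this yields −2κ = −2mλ/ℏ², so κ = mλ/ℏ² = 6.668.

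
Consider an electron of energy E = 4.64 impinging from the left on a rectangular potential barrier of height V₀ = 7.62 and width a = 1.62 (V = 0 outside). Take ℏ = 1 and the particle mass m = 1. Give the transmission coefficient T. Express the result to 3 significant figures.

T = 0.00140

E < V₀: inside the barrier ψ ∝ e^{±κx} with κ = √(2m(V₀ − E))/ℏ = 2.441.
κa = 3.955, sinh(κa) = 26.09.
The exact tunnelling result is T⁻¹ = 1 + V₀² sinh²(κa) / [4E(V₀ − E)] = 715.4, so T = 0.00140.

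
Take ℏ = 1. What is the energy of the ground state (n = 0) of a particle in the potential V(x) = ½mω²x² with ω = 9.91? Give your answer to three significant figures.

E = 4.96

Using E_n = (n + ½)ℏω: E_0 = 0.5 × 9.91 = 4.955.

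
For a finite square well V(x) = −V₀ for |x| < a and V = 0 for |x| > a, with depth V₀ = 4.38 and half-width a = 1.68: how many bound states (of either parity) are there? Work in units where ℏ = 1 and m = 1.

N = 4

Define the well-strength parameter z₀ = (a/ℏ)√(2mV₀) = 1.68 × √(2·1·4.38) = 4.972.
A new bound state (alternating even/odd) appears each time z₀ passes a multiple of π/2, so N = ⌊2z₀/π⌋ + 1 = ⌊3.165⌋ + 1 = 4.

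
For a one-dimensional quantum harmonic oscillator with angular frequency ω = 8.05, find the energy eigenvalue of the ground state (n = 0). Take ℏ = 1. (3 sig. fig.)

E = 4.03

Using E_n = (n + ½)ℏω: E_0 = 0.5 × 8.05 = 4.025.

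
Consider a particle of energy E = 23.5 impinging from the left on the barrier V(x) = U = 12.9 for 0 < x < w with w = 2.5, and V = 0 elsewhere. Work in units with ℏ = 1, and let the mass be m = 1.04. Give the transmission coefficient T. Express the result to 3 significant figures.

Above the barrier the interior wavenumber is k₂ = √(2m(E − U))/ℏ = 4.696, giving phase k₂w = 11.74.
T = [1 + U² sin²(k₂w) / (4E(E − U))]⁻¹ = 1/1.091 = 0.917.

T = 0.917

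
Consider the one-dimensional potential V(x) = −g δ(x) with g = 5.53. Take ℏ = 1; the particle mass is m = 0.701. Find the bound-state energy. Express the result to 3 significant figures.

For x ≠ 0 the bound state is ψ ∝ e^{−κ|x|}; integrating the TISE across the delta gives the cusp condition 2κ = 2mg/ℏ², so κ = 3.877.
Then E = −ℏ²κ²/(2m) = −mg²/(2ℏ²) = -10.72.

E = -10.7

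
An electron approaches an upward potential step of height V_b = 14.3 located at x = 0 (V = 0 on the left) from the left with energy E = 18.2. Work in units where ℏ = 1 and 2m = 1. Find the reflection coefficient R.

The wavenumbers are k₁ = √(2mE)/ℏ = 4.266 on the left and k₂ = √(2m(E − V_b))/ℏ = 1.975 on the right.
Matching ψ and ψ′ at x = 0 gives r = (k₁ − k₂)/(k₁ + k₂), so R = r² = 0.1348 and T = 1 − R = 0.8652.

R = 0.135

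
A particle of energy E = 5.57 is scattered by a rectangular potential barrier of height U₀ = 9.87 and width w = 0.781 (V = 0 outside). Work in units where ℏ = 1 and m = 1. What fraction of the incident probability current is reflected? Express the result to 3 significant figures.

R = 0.960

E < U₀: inside the barrier ψ ∝ e^{±κx} with κ = √(2m(U₀ − E))/ℏ = 2.933.
κw = 2.290, sinh(κw) = 4.889.
Matching ψ, ψ′ at both faces gives T = [1 + U₀² sinh²(κw) / (4E(U₀ − E))]⁻¹ = 1/25.30 = 0.0395.
R = 1 − T = 0.960.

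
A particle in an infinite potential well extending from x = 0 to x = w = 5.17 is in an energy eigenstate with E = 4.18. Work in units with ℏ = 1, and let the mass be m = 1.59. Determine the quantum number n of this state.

n = 6

For an infinite well E_n = n²π²ℏ²/(2mw²), so n = (w/πℏ)√(2mE).
n = (5.17/π) × √(2 × 1.59 × 4.18) = 6.000 → n = 6.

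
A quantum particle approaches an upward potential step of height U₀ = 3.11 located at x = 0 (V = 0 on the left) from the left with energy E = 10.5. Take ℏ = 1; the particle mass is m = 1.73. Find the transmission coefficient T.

T = 0.992

The wavenumbers are k₁ = √(2mE)/ℏ = 6.027 on the left and k₂ = √(2m(E − U₀))/ℏ = 5.057 on the right.
Matching ψ and ψ′ at x = 0 gives r = (k₁ − k₂)/(k₁ + k₂), so R = r² = 0.007671 and T = 1 − R = 0.9923.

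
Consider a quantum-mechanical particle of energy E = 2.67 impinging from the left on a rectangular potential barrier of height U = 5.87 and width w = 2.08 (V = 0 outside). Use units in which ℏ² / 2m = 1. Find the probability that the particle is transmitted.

T = 0.00232

Since E < U the interior solution is evanescent with decay constant κ = √(2m(U − E))/ℏ = 1.789.
κw = 3.721, sinh(κw) = 20.64.
The exact tunnelling result is T⁻¹ = 1 + U² sinh²(κw) / [4E(U − E)] = 430.4, so T = 0.00232.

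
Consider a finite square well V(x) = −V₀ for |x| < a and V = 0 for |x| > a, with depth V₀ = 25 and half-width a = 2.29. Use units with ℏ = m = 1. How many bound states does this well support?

The dimensionless depth is z₀ = a√(2mV₀)/ℏ = 2.29 × √(50.00) = 16.19.
The even/odd transcendental equations gain one root per π/2 in z₀, giving N = 1 + ⌊2z₀/π⌋ = 1 + ⌊10.31⌋ = 11.

N = 11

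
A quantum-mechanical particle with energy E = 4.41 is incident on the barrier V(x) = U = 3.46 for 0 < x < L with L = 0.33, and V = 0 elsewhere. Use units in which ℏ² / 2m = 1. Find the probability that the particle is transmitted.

E > U: inside the barrier k₂ = √(2m(E − U))/ℏ = 0.9747, k₂L = 0.3216.
Matching at both interfaces gives T⁻¹ = 1 + U² sin²(k₂L) / [4E(E − U)] = 1.071, hence T = 0.933.

T = 0.933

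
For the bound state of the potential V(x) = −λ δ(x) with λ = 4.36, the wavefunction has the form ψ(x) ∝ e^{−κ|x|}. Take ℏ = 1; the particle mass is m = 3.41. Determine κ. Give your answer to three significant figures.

κ = 14.9

Integrate −(ℏ²/2m)ψ'' − λδ(x)ψ = Eψ from −ε to +ε: the ψ'' term gives ψ'(0⁺) − ψ'(0⁻) and the δ term gives −(2mλ/ℏ²)ψ(0).
With ψ ∝ e^{−κ|x|} this yields −2κ = −2mλ/ℏ², so κ = mλ/ℏ² = 14.87.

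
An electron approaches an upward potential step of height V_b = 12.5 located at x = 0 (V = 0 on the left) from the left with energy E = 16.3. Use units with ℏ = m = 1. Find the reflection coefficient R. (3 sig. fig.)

R = 0.122

The wavenumbers are k₁ = √(2mE)/ℏ = 5.710 on the left and k₂ = √(2m(E − V_b))/ℏ = 2.757 on the right.
Matching ψ and ψ′ at x = 0 gives r = (k₁ − k₂)/(k₁ + k₂), so R = r² = 0.1216 and T = 1 − R = 0.8784.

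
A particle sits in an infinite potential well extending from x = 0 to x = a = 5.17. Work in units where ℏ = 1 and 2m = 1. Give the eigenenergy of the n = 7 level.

E = 18.1

Requiring ψ(0) = ψ(a) = 0 quantises k = nπ/a, hence E_n = ℏ²k²/2m = n²π²ℏ²/(2ma²).
E_7 = 7² × π² / (2 × 0.5 × 5.17²) = 18.09.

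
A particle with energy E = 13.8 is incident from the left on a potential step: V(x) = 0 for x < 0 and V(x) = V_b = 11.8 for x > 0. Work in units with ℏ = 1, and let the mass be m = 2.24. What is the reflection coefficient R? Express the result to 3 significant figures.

On each side the TISE gives plane waves with k = √(2m(E − V))/ℏ: k₁ = √(2·2.24·13.8) = 7.863, k₂ = √(2·2.24·2) = 2.993.
Continuity of ψ and ψ′ at the step yields the reflection amplitude r = (k₁ − k₂)/(k₁ + k₂) = 0.4485; thus R = |r|² = 0.2012, T = 0.7988.

R = 0.201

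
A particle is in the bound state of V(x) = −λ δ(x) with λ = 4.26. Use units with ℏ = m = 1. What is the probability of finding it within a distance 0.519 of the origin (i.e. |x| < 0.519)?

P = 0.988

The normalised bound state is ψ = √κ e^{−κ|x|} with κ = mλ/ℏ² = 4.260.
P(|x| < d) = ∫_{−d}^{d} κ e^{−2κ|x|} dx = 1 − e^{−2κd} = 1 − e^{−4.422} = 0.9880.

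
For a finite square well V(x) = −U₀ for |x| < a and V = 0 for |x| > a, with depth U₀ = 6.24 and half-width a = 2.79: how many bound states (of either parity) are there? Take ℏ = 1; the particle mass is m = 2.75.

N = 11

The dimensionless depth is z₀ = a√(2mU₀)/ℏ = 2.79 × √(34.32) = 16.34.
A new bound state (alternating even/odd) appears each time z₀ passes a multiple of π/2, so N = ⌊2z₀/π⌋ + 1 = ⌊10.41⌋ + 1 = 11.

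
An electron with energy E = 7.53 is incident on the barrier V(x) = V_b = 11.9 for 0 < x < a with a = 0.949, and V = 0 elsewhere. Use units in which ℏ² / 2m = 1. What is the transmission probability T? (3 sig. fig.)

Since E < V_b the interior solution is evanescent with decay constant κ = √(2m(V_b − E))/ℏ = 2.090.
κa = 1.984, sinh(κa) = 3.567.
Matching ψ, ψ′ at both faces gives T = [1 + V_b² sinh²(κa) / (4E(V_b − E))]⁻¹ = 1/14.69 = 0.0681.

T = 0.0681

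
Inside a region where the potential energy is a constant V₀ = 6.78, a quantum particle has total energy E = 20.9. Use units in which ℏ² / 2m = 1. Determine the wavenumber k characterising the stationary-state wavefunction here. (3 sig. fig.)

With E > V₀ the solution is oscillatory, ψ ∝ e^{±ikx} with k = √(2m(E − V₀))/ℏ.
k = √(2 × 0.5 × 14.12) = 3.758.

k = 3.76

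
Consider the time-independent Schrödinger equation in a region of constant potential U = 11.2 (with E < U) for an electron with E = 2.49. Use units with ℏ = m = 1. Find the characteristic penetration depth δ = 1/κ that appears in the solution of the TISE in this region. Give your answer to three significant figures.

Since E < U the TISE in this region is ψ'' = κ²ψ with κ = √(2m(U − E))/ℏ.
κ = √(2 × 1 × 8.71) = 4.174. The penetration depth is δ = 1/κ = 0.240.

δ = 0.240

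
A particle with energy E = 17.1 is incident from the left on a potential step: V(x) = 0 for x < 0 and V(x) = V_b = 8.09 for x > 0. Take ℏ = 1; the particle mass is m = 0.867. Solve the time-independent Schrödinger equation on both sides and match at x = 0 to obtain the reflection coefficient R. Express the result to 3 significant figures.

R = 0.0252

On each side the TISE gives plane waves with k = √(2m(E − V))/ℏ: k₁ = √(2·0.867·17.1) = 5.445, k₂ = √(2·0.867·9.01) = 3.953.
Matching ψ and ψ′ at x = 0 gives r = (k₁ − k₂)/(k₁ + k₂), so R = r² = 0.02523 and T = 1 − R = 0.9748.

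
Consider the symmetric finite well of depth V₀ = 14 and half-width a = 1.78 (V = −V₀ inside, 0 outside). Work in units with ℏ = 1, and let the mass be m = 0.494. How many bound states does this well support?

The dimensionless depth is z₀ = a√(2mV₀)/ℏ = 1.78 × √(13.83) = 6.620.
A new bound state (alternating even/odd) appears each time z₀ passes a multiple of π/2, so N = ⌊2z₀/π⌋ + 1 = ⌊4.214⌋ + 1 = 5.

N = 5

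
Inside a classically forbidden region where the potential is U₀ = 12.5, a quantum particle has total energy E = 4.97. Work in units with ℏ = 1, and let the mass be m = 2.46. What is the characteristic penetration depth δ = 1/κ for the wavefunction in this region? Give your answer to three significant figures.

δ = 0.164

Since E < U₀ the TISE in this region is ψ'' = κ²ψ with κ = √(2m(U₀ − E))/ℏ.
κ = √(2 × 2.46 × 7.53) = 6.087. The penetration depth is δ = 1/κ = 0.164.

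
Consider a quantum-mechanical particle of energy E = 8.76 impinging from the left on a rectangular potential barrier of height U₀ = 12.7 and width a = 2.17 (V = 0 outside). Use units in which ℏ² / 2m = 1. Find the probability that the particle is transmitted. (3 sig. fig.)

Since E < U₀ the interior solution is evanescent with decay constant κ = √(2m(U₀ − E))/ℏ = 1.985.
κa = 4.307, sinh(κa) = 37.11.
The exact tunnelling result is T⁻¹ = 1 + U₀² sinh²(κa) / [4E(U₀ − E)] = 1610, so T = 0.000621.

T = 0.000621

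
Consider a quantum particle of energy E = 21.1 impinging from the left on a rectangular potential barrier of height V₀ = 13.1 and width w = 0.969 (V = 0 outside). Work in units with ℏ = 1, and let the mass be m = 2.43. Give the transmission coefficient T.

Above the barrier the interior wavenumber is k₂ = √(2m(E − V₀))/ℏ = 6.235, giving phase k₂w = 6.042.
T = [1 + V₀² sin²(k₂w) / (4E(E − V₀))]⁻¹ = 1/1.014 = 0.986.

T = 0.986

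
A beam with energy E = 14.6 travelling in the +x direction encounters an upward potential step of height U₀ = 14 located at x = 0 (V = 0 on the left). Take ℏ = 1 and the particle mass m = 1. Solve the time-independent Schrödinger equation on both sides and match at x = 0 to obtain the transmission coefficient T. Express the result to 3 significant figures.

The wavenumbers are k₁ = √(2mE)/ℏ = 5.404 on the left and k₂ = √(2m(E − U₀))/ℏ = 1.095 on the right.
Matching ψ and ψ′ at x = 0 gives r = (k₁ − k₂)/(k₁ + k₂), so R = r² = 0.4394 and T = 1 − R = 0.5606.

T = 0.561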